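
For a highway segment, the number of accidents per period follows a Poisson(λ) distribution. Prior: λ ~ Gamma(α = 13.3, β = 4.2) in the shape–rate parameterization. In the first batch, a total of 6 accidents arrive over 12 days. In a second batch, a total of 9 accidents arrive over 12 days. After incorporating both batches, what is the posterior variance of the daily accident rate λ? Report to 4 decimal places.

0.0356

With a Gamma(shape α, rate β) prior, the Poisson likelihood is conjugate: the posterior is Gamma(α + ΣXᵢ, β + n).
After batch 1: Gamma(α+S, β+n) = Gamma(13.3+6, 4.2+12) = Gamma(19.3, 16.2).
After batch 2: Gamma(α+S, β+n) = Gamma(19.3+9, 16.2+12) = Gamma(28.3, 28.2).
Var = α/β² = 28.3/28.2² = 0.0356.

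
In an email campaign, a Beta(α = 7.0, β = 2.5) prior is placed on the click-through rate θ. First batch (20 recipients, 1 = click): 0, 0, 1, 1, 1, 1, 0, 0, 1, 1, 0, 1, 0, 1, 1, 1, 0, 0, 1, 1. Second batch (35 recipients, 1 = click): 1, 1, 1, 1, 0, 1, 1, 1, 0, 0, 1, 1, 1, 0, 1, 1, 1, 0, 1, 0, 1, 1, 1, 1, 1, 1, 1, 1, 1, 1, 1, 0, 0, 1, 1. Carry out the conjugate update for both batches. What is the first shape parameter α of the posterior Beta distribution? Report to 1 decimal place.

The Beta prior is conjugate to a Binomial/Bernoulli likelihood; the update adds successes to α and failures to β.
After batch 1: Beta(7.0+12, 2.5+8) = Beta(19.0, 10.5).
After batch 2: Beta(19.0+27, 10.5+8) = Beta(46.0, 18.5).
Posterior α = 46.0.

46.0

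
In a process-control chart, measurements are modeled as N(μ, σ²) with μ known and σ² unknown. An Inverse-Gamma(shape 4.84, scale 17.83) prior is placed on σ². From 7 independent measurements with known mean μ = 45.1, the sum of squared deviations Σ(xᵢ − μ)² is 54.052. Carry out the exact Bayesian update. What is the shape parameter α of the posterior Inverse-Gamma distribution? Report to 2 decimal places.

8.34

With known mean μ and an Inverse-Gamma(α, β) prior on σ², the Normal likelihood is conjugate: posterior is Inv-Gamma(α + n/2, β + Σ(xᵢ−μ)²/2).
Posterior: Inv-Gamma(4.84 + 7/2, 17.83 + 54.052/2) = Inv-Gamma(8.34, 44.8560).
Posterior α = 8.34.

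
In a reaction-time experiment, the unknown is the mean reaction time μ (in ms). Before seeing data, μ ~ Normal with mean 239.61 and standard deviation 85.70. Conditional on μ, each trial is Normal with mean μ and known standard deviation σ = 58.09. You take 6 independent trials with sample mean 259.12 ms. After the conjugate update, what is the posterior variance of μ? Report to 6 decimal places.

For Normal data with known variance σ², a Normal(μ₀, σ₀²) prior on μ is conjugate. Posterior precision = 1/σ₀² + n/σ²; posterior mean is the precision-weighted average of μ₀ and x̄.
σ₀² = 85.70² = 7344.49, σ² = 58.09² = 3374.4481; σ² + n·σ₀² = 3374.4481 + 6·7344.49 = 47441.3881.
Posterior precision = 1/σ₀² + n/σ² = 1/7344.49 + 6/3374.4481 = (σ² + n·σ₀²)/(σ₀²σ²) = 47441.3881/(7344.49·3374.4481); posterior variance σₙ² = σ₀²σ²/(σ² + n·σ₀²) = 7344.49·3374.4481/47441.3881 = 522.404620.

522.404620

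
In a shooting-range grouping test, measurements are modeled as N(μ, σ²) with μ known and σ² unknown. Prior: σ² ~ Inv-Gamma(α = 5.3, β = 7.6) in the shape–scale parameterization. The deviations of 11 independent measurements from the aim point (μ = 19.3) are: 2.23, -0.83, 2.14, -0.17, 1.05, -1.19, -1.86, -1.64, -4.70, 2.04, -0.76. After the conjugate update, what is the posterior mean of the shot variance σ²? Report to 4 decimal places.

With known mean μ and an Inverse-Gamma(α, β) prior on σ², the Normal likelihood is conjugate: posterior is Inv-Gamma(α + n/2, β + Σ(xᵢ−μ)²/2).
Σ(xᵢ−μ)² = (2.23)² + (-0.83)² + (2.14)² + (-0.17)² + (1.05)² + (-1.19)² + (-1.86)² + (-1.64)² + (-4.70)² + (2.04)² + (-0.76)² = 45.7673.
Posterior: Inv-Gamma(5.3 + 11/2, 7.6 + 45.7673/2) = Inv-Gamma(10.80, 30.48365).
E[σ²|data] = β/(α−1) = 30.48365/9.80 = 3.1106.

3.1106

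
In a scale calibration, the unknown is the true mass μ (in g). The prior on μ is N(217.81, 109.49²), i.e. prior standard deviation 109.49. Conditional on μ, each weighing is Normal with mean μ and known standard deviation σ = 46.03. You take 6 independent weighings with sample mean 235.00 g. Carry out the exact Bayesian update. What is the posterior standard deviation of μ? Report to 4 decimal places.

18.5209

For Normal data with known variance σ², a Normal(μ₀, σ₀²) prior on μ is conjugate. Posterior precision = 1/σ₀² + n/σ²; posterior mean is the precision-weighted average of μ₀ and x̄.
σ₀² = 109.49² = 11988.0601, σ² = 46.03² = 2118.7609; σ² + n·σ₀² = 2118.7609 + 6·11988.0601 = 74047.1215.
Posterior precision = 1/σ₀² + n/σ² = 1/11988.0601 + 6/2118.7609 = (σ² + n·σ₀²)/(σ₀²σ²) = 74047.1215/(11988.0601·2118.7609); posterior variance σₙ² = σ₀²σ²/(σ² + n·σ₀²) = 11988.0601·2118.7609/74047.1215 = 343.022558.
Posterior SD = √σₙ² = √(11988.0601·2118.7609/74047.1215) = 18.5209.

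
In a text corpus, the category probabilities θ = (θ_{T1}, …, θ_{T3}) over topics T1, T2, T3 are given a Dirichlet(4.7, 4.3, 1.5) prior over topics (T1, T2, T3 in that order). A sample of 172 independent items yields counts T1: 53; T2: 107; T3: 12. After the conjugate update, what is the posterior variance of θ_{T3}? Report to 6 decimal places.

0.000373

The Dirichlet prior is conjugate to the Multinomial likelihood: each posterior αⱼ = prior αⱼ + observed count nⱼ.
Posterior concentration: (57.7, 111.3, 13.5), total = 182.5.
Var[θ_j] = α_j(Σα−α_j)/((Σα)²(Σα+1)) = 13.5·169.0/(182.5²·183.5) = 0.000373.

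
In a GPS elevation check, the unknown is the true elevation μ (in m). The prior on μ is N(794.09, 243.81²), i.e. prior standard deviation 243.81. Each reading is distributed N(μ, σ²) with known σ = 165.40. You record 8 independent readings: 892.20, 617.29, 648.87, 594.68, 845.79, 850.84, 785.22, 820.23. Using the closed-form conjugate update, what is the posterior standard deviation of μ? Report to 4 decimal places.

56.8649

For Normal data with known variance σ², a Normal(μ₀, σ₀²) prior on μ is conjugate. Posterior precision = 1/σ₀² + n/σ²; posterior mean is the precision-weighted average of μ₀ and x̄.
σ₀² = 243.81² = 59443.3161, σ² = 165.40² = 27357.16; σ² + n·σ₀² = 27357.16 + 8·59443.3161 = 502903.6888.
Posterior precision = 1/σ₀² + n/σ² = 1/59443.3161 + 8/27357.16 = (σ² + n·σ₀²)/(σ₀²σ²) = 502903.6888/(59443.3161·27357.16); posterior variance σₙ² = σ₀²σ²/(σ² + n·σ₀²) = 59443.3161·27357.16/502903.6888 = 3233.621756.
Posterior SD = √σₙ² = √(59443.3161·27357.16/502903.6888) = 56.8649.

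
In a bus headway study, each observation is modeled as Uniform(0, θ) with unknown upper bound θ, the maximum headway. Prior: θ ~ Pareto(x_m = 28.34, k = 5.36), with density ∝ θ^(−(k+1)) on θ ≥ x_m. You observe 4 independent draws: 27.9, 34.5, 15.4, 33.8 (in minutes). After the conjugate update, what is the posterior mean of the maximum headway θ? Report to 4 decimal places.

38.6268

A Pareto(scale x_m, shape k) prior on the upper bound θ of Uniform(0, θ) is conjugate: posterior is Pareto(max(x_m, max xᵢ), k + n).
Sample maximum = 34.5; prior scale x_m = 28.34 → posterior scale = max = 34.50.
Posterior shape = 5.36 + 4 = 9.36.
E[θ|data] = k·x_m/(k−1) = 9.36·34.50/8.36 = 38.6268.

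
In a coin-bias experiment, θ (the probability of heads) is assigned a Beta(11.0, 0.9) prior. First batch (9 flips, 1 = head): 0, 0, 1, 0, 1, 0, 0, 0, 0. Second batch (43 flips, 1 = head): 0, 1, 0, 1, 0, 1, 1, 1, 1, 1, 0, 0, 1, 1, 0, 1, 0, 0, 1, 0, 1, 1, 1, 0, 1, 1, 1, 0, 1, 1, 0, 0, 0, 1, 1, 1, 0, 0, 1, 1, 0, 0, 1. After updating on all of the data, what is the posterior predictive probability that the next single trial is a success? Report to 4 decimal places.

The Beta prior is conjugate to a Binomial/Bernoulli likelihood; the update adds successes to α and failures to β.
After batch 1: Beta(11.0+2, 0.9+7) = Beta(13.0, 7.9).
After batch 2: Beta(13.0+25, 7.9+18) = Beta(38.0, 25.9).
For a single future Bernoulli trial, P(success | data) = α/(α+β) = 0.5947.

0.5947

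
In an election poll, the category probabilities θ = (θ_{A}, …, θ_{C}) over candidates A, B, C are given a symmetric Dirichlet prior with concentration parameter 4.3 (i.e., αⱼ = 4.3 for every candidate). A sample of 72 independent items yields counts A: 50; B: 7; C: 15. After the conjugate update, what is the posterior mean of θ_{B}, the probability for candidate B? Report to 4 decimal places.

0.1331

The Dirichlet prior is conjugate to the Multinomial likelihood: each posterior αⱼ = prior αⱼ + observed count nⱼ.
Posterior concentration: (54.3, 11.3, 19.3), total = 84.9.
E[θ_{B}|data] = α_{B}/Σα = 11.3/84.9 = 0.1331.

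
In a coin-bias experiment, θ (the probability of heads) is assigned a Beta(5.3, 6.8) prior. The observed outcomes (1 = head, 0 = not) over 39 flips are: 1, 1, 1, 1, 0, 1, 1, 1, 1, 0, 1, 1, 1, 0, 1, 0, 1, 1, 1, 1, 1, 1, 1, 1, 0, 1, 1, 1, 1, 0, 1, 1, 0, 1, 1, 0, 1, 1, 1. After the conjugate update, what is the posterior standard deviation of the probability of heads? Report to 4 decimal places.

The Beta prior is conjugate to a Binomial/Bernoulli likelihood; the update adds successes to α and failures to β.
Posterior: Beta(α+k, β+n−k) = Beta(5.3+31, 6.8+8) = Beta(36.3, 14.8).
Var = αβ/((α+β)²(α+β+1)) = 36.3·14.8/(51.1²·52.1) = 0.00394902; SD = √0.00394902 = 0.0628.

0.0628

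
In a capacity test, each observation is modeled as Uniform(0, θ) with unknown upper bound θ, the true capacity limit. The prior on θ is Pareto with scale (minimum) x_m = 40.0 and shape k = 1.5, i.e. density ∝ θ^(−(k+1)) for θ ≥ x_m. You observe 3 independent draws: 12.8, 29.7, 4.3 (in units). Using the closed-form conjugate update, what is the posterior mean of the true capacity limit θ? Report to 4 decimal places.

A Pareto(scale x_m, shape k) prior on the upper bound θ of Uniform(0, θ) is conjugate: posterior is Pareto(max(x_m, max xᵢ), k + n).
Sample maximum = 29.7; prior scale x_m = 40.0 → posterior scale = max = 40.0.
Posterior shape = 1.5 + 3 = 4.5.
E[θ|data] = k·x_m/(k−1) = 4.5·40.0/3.5 = 51.4286.

51.4286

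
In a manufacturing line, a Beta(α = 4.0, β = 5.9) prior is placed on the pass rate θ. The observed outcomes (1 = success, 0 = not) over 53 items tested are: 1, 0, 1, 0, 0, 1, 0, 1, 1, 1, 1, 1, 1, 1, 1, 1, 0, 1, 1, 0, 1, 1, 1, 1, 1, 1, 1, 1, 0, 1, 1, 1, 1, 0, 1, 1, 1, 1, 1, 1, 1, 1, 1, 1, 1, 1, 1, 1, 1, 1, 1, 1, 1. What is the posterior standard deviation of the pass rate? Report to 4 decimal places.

The Beta prior is conjugate to a Binomial/Bernoulli likelihood; the update adds successes to α and failures to β.
Posterior: Beta(α+k, β+n−k) = Beta(4.0+45, 5.9+8) = Beta(49.0, 13.9).
Var = αβ/((α+β)²(α+β+1)) = 49.0·13.9/(62.9²·63.9) = 0.00269407; SD = √0.00269407 = 0.0519.

0.0519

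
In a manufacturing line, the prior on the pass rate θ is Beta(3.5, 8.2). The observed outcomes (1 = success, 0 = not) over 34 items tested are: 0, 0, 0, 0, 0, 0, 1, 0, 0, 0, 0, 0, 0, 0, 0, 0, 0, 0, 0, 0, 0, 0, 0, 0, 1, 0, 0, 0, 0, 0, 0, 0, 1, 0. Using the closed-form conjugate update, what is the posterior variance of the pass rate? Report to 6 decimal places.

0.002612

The Beta prior is conjugate to a Binomial/Bernoulli likelihood; the update adds successes to α and failures to β.
Posterior: Beta(α+k, β+n−k) = Beta(3.5+3, 8.2+31) = Beta(6.5, 39.2).
Var = αβ/((α+β)²(α+β+1)) = 6.5·39.2/(45.7²·46.7) = 0.002612.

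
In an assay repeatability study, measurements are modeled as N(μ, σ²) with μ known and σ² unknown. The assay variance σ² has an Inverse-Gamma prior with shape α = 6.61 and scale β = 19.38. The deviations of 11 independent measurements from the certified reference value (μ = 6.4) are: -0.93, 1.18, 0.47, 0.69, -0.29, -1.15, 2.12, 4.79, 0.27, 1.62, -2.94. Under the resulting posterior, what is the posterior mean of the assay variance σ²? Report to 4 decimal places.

3.6859

With known mean μ and an Inverse-Gamma(α, β) prior on σ², the Normal likelihood is conjugate: posterior is Inv-Gamma(α + n/2, β + Σ(xᵢ−μ)²/2).
Σ(xᵢ−μ)² = (-0.93)² + (1.18)² + (0.47)² + (0.69)² + (-0.29)² + (-1.15)² + (2.12)² + (4.79)² + (0.27)² + (1.62)² + (-2.94)² = 43.1403.
Posterior: Inv-Gamma(6.61 + 11/2, 19.38 + 43.1403/2) = Inv-Gamma(12.11, 40.95015).
E[σ²|data] = β/(α−1) = 40.95015/11.11 = 3.6859.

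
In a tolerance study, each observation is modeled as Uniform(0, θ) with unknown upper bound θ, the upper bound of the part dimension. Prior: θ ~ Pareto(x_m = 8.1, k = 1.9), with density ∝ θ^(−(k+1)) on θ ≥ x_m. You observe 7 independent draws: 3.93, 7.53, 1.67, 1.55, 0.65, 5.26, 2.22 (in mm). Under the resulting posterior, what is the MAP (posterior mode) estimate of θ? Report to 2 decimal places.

8.10

A Pareto(scale x_m, shape k) prior on the upper bound θ of Uniform(0, θ) is conjugate: posterior is Pareto(max(x_m, max xᵢ), k + n).
Sample maximum = 7.53; prior scale x_m = 8.1 → posterior scale = max = 8.10.
Posterior shape = 1.9 + 7 = 8.9.
The Pareto density is decreasing on [x_m, ∞), so the mode is x_m = 8.10.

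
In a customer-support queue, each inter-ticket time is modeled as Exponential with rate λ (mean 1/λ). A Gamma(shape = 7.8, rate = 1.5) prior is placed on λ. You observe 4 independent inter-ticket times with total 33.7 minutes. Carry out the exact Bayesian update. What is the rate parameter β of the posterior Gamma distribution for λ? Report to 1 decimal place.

35.2

With a Gamma(shape α, rate β) prior on the exponential rate λ, the posterior after n observations with total T = Σxᵢ is Gamma(α+n, β+T).
Posterior: Gamma(7.8+4, 1.5+33.7) = Gamma(11.8, 35.2).
Posterior β = 35.2.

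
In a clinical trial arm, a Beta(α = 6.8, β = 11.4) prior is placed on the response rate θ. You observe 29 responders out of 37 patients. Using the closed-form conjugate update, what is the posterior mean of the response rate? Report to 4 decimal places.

0.6486

The Beta prior is conjugate to a Binomial/Bernoulli likelihood; the update adds successes to α and failures to β.
Posterior: Beta(α+k, β+n−k) = Beta(6.8+29, 11.4+8) = Beta(35.8, 19.4).
Posterior mean = α/(α+β) = 35.8/55.2 = 0.6486.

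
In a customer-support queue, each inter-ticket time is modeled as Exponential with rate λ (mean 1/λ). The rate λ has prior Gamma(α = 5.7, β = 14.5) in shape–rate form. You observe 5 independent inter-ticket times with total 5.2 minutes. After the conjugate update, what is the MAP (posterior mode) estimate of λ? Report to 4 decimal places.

With a Gamma(shape α, rate β) prior on the exponential rate λ, the posterior after n observations with total T = Σxᵢ is Gamma(α+n, β+T).
Posterior: Gamma(5.7+5, 14.5+5.2) = Gamma(10.7, 19.7).
Mode = (α−1)/β = 0.4924.

0.4924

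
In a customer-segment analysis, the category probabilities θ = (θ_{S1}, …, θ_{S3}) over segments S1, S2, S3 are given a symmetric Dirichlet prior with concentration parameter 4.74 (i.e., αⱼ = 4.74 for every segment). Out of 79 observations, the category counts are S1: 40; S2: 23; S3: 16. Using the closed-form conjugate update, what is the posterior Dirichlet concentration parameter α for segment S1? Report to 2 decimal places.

The Dirichlet prior is conjugate to the Multinomial likelihood: each posterior αⱼ = prior αⱼ + observed count nⱼ.
Posterior concentration: (44.74, 27.74, 20.74), total = 93.22.
α_{S1} = 4.74 + 40 = 44.74.

44.74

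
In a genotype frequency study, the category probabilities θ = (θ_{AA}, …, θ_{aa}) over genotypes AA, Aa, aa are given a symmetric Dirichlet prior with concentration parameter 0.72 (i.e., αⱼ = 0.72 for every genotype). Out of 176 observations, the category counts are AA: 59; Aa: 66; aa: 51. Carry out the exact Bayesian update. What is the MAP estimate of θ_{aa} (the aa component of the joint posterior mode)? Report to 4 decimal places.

0.2896

The Dirichlet prior is conjugate to the Multinomial likelihood: each posterior αⱼ = prior αⱼ + observed count nⱼ.
Posterior concentration: (59.72, 66.72, 51.72), total = 178.16.
Joint mode component: (α_{aa}−1)/(Σα−K) = 50.72/175.16 = 0.2896.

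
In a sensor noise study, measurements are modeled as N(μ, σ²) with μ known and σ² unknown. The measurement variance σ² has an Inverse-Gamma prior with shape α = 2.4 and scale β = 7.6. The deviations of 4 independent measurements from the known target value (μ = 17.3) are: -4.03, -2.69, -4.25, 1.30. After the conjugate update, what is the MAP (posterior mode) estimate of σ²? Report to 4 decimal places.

With known mean μ and an Inverse-Gamma(α, β) prior on σ², the Normal likelihood is conjugate: posterior is Inv-Gamma(α + n/2, β + Σ(xᵢ−μ)²/2).
Σ(xᵢ−μ)² = (-4.03)² + (-2.69)² + (-4.25)² + (1.30)² = 43.2295.
Posterior: Inv-Gamma(2.4 + 4/2, 7.6 + 43.2295/2) = Inv-Gamma(4.40, 29.21475).
Mode = β/(α+1) = 29.21475/5.40 = 5.4101.

5.4101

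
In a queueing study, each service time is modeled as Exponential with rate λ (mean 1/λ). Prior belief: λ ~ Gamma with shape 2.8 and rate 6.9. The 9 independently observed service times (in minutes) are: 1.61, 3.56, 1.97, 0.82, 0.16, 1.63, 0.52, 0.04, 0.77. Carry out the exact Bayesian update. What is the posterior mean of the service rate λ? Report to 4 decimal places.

0.6563

With a Gamma(shape α, rate β) prior on the exponential rate λ, the posterior after n observations with total T = Σxᵢ is Gamma(α+n, β+T).
Sum of observations T = 11.08 minutes; n = 9.
Posterior: Gamma(2.8+9, 6.9+11.08) = Gamma(11.8, 17.98).
Posterior mean of λ = α/β = 11.8/17.98 = 0.6563.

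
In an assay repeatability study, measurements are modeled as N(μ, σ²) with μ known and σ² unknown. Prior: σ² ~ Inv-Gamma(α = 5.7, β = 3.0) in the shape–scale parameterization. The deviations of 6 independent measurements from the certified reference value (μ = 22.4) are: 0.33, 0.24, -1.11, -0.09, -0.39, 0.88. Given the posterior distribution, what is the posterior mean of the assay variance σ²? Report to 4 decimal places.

0.5411

With known mean μ and an Inverse-Gamma(α, β) prior on σ², the Normal likelihood is conjugate: posterior is Inv-Gamma(α + n/2, β + Σ(xᵢ−μ)²/2).
Σ(xᵢ−μ)² = (0.33)² + (0.24)² + (-1.11)² + (-0.09)² + (-0.39)² + (0.88)² = 2.3332.
Posterior: Inv-Gamma(5.7 + 6/2, 3.0 + 2.3332/2) = Inv-Gamma(8.70, 4.16660).
E[σ²|data] = β/(α−1) = 4.16660/7.70 = 0.5411.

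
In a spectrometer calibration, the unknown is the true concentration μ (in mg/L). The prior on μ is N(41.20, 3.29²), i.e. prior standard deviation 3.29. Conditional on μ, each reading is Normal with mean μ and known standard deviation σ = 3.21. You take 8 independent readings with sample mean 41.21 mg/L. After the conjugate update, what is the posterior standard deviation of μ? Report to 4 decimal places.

1.0729

For Normal data with known variance σ², a Normal(μ₀, σ₀²) prior on μ is conjugate. Posterior precision = 1/σ₀² + n/σ²; posterior mean is the precision-weighted average of μ₀ and x̄.
σ₀² = 3.29² = 10.8241, σ² = 3.21² = 10.3041; σ² + n·σ₀² = 10.3041 + 8·10.8241 = 96.8969.
Posterior precision = 1/σ₀² + n/σ² = 1/10.8241 + 8/10.3041 = (σ² + n·σ₀²)/(σ₀²σ²) = 96.8969/(10.8241·10.3041); posterior variance σₙ² = σ₀²σ²/(σ² + n·σ₀²) = 10.8241·10.3041/96.8969 = 1.151044.
Posterior SD = √σₙ² = √(10.8241·10.3041/96.8969) = 1.0729.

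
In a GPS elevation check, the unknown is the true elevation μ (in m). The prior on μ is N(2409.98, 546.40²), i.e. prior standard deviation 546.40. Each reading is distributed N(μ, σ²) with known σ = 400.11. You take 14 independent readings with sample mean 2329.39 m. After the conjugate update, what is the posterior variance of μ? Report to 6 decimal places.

11013.047955

For Normal data with known variance σ², a Normal(μ₀, σ₀²) prior on μ is conjugate. Posterior precision = 1/σ₀² + n/σ²; posterior mean is the precision-weighted average of μ₀ and x̄.
σ₀² = 546.40² = 298552.96, σ² = 400.11² = 160088.0121; σ² + n·σ₀² = 160088.0121 + 14·298552.96 = 4339829.4521.
Posterior precision = 1/σ₀² + n/σ² = 1/298552.96 + 14/160088.0121 = (σ² + n·σ₀²)/(σ₀²σ²) = 4339829.4521/(298552.96·160088.0121); posterior variance σₙ² = σ₀²σ²/(σ² + n·σ₀²) = 298552.96·160088.0121/4339829.4521 = 11013.047955.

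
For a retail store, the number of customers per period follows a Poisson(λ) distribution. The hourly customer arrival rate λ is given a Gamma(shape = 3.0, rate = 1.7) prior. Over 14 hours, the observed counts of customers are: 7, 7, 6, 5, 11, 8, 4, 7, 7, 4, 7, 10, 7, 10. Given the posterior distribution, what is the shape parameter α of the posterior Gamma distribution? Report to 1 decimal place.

103.0

With a Gamma(shape α, rate β) prior, the Poisson likelihood is conjugate: the posterior is Gamma(α + ΣXᵢ, β + n).
Sum of counts S = 100 over n = 14 hours.
Posterior: Gamma(α+S, β+n) = Gamma(3.0+100, 1.7+14) = Gamma(103.0, 15.7).
Posterior α = 103.0.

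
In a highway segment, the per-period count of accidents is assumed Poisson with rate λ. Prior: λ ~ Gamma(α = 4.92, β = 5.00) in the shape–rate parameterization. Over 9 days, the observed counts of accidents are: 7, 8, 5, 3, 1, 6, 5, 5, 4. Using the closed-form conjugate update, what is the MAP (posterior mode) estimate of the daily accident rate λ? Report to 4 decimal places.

With a Gamma(shape α, rate β) prior, the Poisson likelihood is conjugate: the posterior is Gamma(α + ΣXᵢ, β + n).
Sum of counts S = 44 over n = 9 days.
Posterior: Gamma(α+S, β+n) = Gamma(4.92+44, 5.00+9) = Gamma(48.92, 14.00).
Mode of Gamma(α,β) for α≥1 is (α−1)/β = 47.92/14.00 = 3.4229.

3.4229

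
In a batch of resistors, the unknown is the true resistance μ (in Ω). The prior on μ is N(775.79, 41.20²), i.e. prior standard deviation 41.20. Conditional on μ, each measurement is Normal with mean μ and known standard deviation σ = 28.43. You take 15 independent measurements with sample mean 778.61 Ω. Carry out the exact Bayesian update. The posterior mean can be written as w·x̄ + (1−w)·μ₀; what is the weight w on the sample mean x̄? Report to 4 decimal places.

0.9692

For Normal data with known variance σ², a Normal(μ₀, σ₀²) prior on μ is conjugate. Posterior precision = 1/σ₀² + n/σ²; posterior mean is the precision-weighted average of μ₀ and x̄.
σ₀² = 41.20² = 1697.44, σ² = 28.43² = 808.2649. Prior precision 1/σ₀² = 1/1697.44; data precision n/σ² = 15/808.2649.
w = (n/σ²)/(1/σ₀² + n/σ²) = n·σ₀²/(σ² + n·σ₀²) = 15·1697.44/(808.2649 + 15·1697.44) = 25461.6/26269.8649 = 0.9692.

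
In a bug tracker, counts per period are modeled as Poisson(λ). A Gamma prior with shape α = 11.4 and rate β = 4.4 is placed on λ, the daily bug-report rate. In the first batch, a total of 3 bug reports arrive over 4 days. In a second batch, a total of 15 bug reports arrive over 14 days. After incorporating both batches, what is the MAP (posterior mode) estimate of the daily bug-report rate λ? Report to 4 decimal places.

1.2679

With a Gamma(shape α, rate β) prior, the Poisson likelihood is conjugate: the posterior is Gamma(α + ΣXᵢ, β + n).
After batch 1: Gamma(α+S, β+n) = Gamma(11.4+3, 4.4+4) = Gamma(14.4, 8.4).
After batch 2: Gamma(α+S, β+n) = Gamma(14.4+15, 8.4+14) = Gamma(29.4, 22.4).
Mode of Gamma(α,β) for α≥1 is (α−1)/β = 28.4/22.4 = 1.2679.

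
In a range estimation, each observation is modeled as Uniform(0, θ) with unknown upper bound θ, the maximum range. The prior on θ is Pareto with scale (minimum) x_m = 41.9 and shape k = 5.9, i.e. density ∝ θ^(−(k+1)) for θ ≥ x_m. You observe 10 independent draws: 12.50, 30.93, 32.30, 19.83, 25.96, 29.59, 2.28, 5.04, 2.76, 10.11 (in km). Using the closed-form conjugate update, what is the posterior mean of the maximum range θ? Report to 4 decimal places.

44.7121

A Pareto(scale x_m, shape k) prior on the upper bound θ of Uniform(0, θ) is conjugate: posterior is Pareto(max(x_m, max xᵢ), k + n).
Sample maximum = 32.30; prior scale x_m = 41.9 → posterior scale = max = 41.90.
Posterior shape = 5.9 + 10 = 15.9.
E[θ|data] = k·x_m/(k−1) = 15.9·41.90/14.9 = 44.7121.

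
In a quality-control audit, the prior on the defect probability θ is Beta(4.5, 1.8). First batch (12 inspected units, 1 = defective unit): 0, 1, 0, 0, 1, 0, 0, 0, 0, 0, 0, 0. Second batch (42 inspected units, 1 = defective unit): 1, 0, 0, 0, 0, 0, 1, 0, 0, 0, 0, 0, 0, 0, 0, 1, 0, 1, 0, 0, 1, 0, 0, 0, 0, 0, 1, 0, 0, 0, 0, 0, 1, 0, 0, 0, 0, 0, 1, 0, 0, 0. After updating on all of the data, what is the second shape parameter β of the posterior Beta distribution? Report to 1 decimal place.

45.8

The Beta prior is conjugate to a Binomial/Bernoulli likelihood; the update adds successes to α and failures to β.
After batch 1: Beta(4.5+2, 1.8+10) = Beta(6.5, 11.8).
After batch 2: Beta(6.5+8, 11.8+34) = Beta(14.5, 45.8).
Posterior β = 45.8.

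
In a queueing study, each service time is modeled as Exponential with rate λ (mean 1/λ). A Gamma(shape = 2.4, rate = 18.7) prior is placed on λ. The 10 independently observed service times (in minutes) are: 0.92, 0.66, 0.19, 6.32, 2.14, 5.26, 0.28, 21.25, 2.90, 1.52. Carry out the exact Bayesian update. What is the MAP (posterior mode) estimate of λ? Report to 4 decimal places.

With a Gamma(shape α, rate β) prior on the exponential rate λ, the posterior after n observations with total T = Σxᵢ is Gamma(α+n, β+T).
Sum of observations T = 41.44 minutes; n = 10.
Posterior: Gamma(2.4+10, 18.7+41.44) = Gamma(12.4, 60.14).
Mode = (α−1)/β = 0.1896.

0.1896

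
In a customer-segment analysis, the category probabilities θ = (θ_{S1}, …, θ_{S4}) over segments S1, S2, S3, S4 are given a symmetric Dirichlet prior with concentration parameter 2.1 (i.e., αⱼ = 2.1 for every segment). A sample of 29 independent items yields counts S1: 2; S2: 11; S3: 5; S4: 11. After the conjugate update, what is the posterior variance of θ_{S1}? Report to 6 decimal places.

0.002542

The Dirichlet prior is conjugate to the Multinomial likelihood: each posterior αⱼ = prior αⱼ + observed count nⱼ.
Posterior concentration: (4.1, 13.1, 7.1, 13.1), total = 37.4.
Var[θ_j] = α_j(Σα−α_j)/((Σα)²(Σα+1)) = 4.1·33.3/(37.4²·38.4) = 0.002542.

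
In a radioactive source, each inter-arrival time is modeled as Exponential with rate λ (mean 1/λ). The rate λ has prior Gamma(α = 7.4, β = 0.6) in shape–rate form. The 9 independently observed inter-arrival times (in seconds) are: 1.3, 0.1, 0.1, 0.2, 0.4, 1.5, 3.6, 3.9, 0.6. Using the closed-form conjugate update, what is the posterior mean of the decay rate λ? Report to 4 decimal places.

1.3333

With a Gamma(shape α, rate β) prior on the exponential rate λ, the posterior after n observations with total T = Σxᵢ is Gamma(α+n, β+T).
Sum of observations T = 11.7 seconds; n = 9.
Posterior: Gamma(7.4+9, 0.6+11.7) = Gamma(16.4, 12.3).
Posterior mean of λ = α/β = 16.4/12.3 = 1.3333.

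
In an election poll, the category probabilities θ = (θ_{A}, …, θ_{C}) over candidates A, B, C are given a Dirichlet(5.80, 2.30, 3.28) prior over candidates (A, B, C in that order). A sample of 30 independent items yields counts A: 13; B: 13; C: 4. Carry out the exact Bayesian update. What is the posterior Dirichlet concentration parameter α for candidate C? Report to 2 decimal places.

7.28

The Dirichlet prior is conjugate to the Multinomial likelihood: each posterior αⱼ = prior αⱼ + observed count nⱼ.
Posterior concentration: (18.80, 15.30, 7.28), total = 41.38.
α_{C} = 3.28 + 4 = 7.28.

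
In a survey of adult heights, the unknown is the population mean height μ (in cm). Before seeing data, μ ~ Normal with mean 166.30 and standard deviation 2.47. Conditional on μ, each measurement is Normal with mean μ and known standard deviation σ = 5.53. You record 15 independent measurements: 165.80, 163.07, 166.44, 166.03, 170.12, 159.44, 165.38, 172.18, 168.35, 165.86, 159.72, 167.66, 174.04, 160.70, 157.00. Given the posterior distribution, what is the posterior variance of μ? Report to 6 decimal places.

1.528088

For Normal data with known variance σ², a Normal(μ₀, σ₀²) prior on μ is conjugate. Posterior precision = 1/σ₀² + n/σ²; posterior mean is the precision-weighted average of μ₀ and x̄.
σ₀² = 2.47² = 6.1009, σ² = 5.53² = 30.5809; σ² + n·σ₀² = 30.5809 + 15·6.1009 = 122.0944.
Posterior precision = 1/σ₀² + n/σ² = 1/6.1009 + 15/30.5809 = (σ² + n·σ₀²)/(σ₀²σ²) = 122.0944/(6.1009·30.5809); posterior variance σₙ² = σ₀²σ²/(σ² + n·σ₀²) = 6.1009·30.5809/122.0944 = 1.528088.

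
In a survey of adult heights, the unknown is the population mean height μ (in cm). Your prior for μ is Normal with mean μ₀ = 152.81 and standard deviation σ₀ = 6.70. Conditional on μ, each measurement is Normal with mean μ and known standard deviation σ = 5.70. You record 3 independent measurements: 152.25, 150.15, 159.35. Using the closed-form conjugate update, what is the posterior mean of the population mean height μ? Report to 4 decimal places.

153.7016

For Normal data with known variance σ², a Normal(μ₀, σ₀²) prior on μ is conjugate. Posterior precision = 1/σ₀² + n/σ²; posterior mean is the precision-weighted average of μ₀ and x̄.
Σxᵢ = 152.25 + 150.15 + 159.35 = 461.75, so n·x̄ = 461.75.
σ₀² = 6.70² = 44.89, σ² = 5.70² = 32.49; σ² + n·σ₀² = 32.49 + 3·44.89 = 167.16.
Posterior mean = (μ₀/σ₀² + n·x̄/σ²)/(1/σ₀² + n/σ²) = (σ²·μ₀ + σ₀²·n·x̄)/(σ² + n·σ₀²) = (32.49·152.81 + 44.89·461.75)/167.16 = 25692.7544/167.16 = 153.7016.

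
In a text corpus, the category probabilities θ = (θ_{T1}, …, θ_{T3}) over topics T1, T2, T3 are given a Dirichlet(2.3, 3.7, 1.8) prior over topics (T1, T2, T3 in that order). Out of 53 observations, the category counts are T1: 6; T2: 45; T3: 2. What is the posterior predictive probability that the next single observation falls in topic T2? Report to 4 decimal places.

The Dirichlet prior is conjugate to the Multinomial likelihood: each posterior αⱼ = prior αⱼ + observed count nⱼ.
Posterior concentration: (8.3, 48.7, 3.8), total = 60.8.
P(next = T2 | data) = α_{T2}/Σα = 0.8010.

0.8010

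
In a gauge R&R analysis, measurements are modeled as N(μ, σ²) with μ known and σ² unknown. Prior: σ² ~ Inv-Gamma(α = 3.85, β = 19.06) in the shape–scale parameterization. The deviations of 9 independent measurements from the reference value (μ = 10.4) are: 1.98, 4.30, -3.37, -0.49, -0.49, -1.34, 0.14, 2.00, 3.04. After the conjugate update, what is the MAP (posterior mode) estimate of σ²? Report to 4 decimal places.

4.6751

With known mean μ and an Inverse-Gamma(α, β) prior on σ², the Normal likelihood is conjugate: posterior is Inv-Gamma(α + n/2, β + Σ(xᵢ−μ)²/2).
Σ(xᵢ−μ)² = (1.98)² + (4.30)² + (-3.37)² + (-0.49)² + (-0.49)² + (-1.34)² + (0.14)² + (2.00)² + (3.04)² = 49.3043.
Posterior: Inv-Gamma(3.85 + 9/2, 19.06 + 49.3043/2) = Inv-Gamma(8.35, 43.71215).
Mode = β/(α+1) = 43.71215/9.35 = 4.6751.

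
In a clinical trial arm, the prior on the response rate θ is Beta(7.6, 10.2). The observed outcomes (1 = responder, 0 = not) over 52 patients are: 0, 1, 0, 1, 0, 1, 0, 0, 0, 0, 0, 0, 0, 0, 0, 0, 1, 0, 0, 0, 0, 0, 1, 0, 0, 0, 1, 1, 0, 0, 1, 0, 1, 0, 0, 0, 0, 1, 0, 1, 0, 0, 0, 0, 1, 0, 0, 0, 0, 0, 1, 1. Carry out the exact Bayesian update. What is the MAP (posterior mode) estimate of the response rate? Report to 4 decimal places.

0.3038

The Beta prior is conjugate to a Binomial/Bernoulli likelihood; the update adds successes to α and failures to β.
Posterior: Beta(α+k, β+n−k) = Beta(7.6+14, 10.2+38) = Beta(21.6, 48.2).
Mode of Beta(a,b) for a,b>1 is (a−1)/(a+b−2) = 20.6/67.8 = 0.3038.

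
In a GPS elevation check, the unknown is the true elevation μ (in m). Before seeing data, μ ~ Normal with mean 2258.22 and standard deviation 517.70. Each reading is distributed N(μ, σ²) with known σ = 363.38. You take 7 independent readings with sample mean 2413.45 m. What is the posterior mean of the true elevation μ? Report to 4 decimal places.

For Normal data with known variance σ², a Normal(μ₀, σ₀²) prior on μ is conjugate. Posterior precision = 1/σ₀² + n/σ²; posterior mean is the precision-weighted average of μ₀ and x̄.
n·x̄ = 7·2413.45 = 16894.15.
σ₀² = 517.70² = 268013.29, σ² = 363.38² = 132045.0244; σ² + n·σ₀² = 132045.0244 + 7·268013.29 = 2008138.0544.
Posterior mean = (μ₀/σ₀² + n·x̄/σ²)/(1/σ₀² + n/σ²) = (σ²·μ₀ + σ₀²·n·x̄)/(σ² + n·σ₀²) = (132045.0244·2258.22 + 268013.29·16894.15)/2008138.0544 = 4826043438.254068/2008138.0544 = 2403.2429.

2403.2429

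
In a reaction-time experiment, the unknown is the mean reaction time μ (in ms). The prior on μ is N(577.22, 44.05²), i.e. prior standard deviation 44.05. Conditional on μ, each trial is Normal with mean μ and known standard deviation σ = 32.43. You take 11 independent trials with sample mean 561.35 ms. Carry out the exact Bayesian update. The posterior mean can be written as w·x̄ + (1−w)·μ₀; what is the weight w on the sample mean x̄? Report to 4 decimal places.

For Normal data with known variance σ², a Normal(μ₀, σ₀²) prior on μ is conjugate. Posterior precision = 1/σ₀² + n/σ²; posterior mean is the precision-weighted average of μ₀ and x̄.
σ₀² = 44.05² = 1940.4025, σ² = 32.43² = 1051.7049. Prior precision 1/σ₀² = 1/1940.4025; data precision n/σ² = 11/1051.7049.
w = (n/σ²)/(1/σ₀² + n/σ²) = n·σ₀²/(σ² + n·σ₀²) = 11·1940.4025/(1051.7049 + 11·1940.4025) = 21344.4275/22396.1324 = 0.9530.

0.9530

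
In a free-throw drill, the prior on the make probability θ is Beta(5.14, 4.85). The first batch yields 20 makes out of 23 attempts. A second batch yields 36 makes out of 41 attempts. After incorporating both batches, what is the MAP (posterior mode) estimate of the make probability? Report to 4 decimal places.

The Beta prior is conjugate to a Binomial/Bernoulli likelihood; the update adds successes to α and failures to β.
After batch 1: Beta(5.14+20, 4.85+3) = Beta(25.14, 7.85).
After batch 2: Beta(25.14+36, 7.85+5) = Beta(61.14, 12.85).
Mode of Beta(a,b) for a,b>1 is (a−1)/(a+b−2) = 60.14/71.99 = 0.8354.

0.8354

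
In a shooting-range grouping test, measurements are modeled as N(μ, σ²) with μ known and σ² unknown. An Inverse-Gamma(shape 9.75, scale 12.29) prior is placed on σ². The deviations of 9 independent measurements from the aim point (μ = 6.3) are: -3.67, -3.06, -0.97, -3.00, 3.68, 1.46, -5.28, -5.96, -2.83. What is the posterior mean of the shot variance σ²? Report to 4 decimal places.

With known mean μ and an Inverse-Gamma(α, β) prior on σ², the Normal likelihood is conjugate: posterior is Inv-Gamma(α + n/2, β + Σ(xᵢ−μ)²/2).
Σ(xᵢ−μ)² = (-3.67)² + (-3.06)² + (-0.97)² + (-3.00)² + (3.68)² + (1.46)² + (-5.28)² + (-5.96)² + (-2.83)² = 119.8563.
Posterior: Inv-Gamma(9.75 + 9/2, 12.29 + 119.8563/2) = Inv-Gamma(14.25, 72.21815).
E[σ²|data] = β/(α−1) = 72.21815/13.25 = 5.4504.

5.4504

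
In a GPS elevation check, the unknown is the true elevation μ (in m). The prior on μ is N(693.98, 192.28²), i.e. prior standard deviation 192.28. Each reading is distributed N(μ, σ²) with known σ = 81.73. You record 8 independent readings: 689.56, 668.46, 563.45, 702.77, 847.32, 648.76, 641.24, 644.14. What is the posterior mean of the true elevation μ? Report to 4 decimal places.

For Normal data with known variance σ², a Normal(μ₀, σ₀²) prior on μ is conjugate. Posterior precision = 1/σ₀² + n/σ²; posterior mean is the precision-weighted average of μ₀ and x̄.
Σxᵢ = 689.56 + 668.46 + 563.45 + 702.77 + 847.32 + 648.76 + 641.24 + 644.14 = 5405.7, so n·x̄ = 5405.7.
σ₀² = 192.28² = 36971.5984, σ² = 81.73² = 6679.7929; σ² + n·σ₀² = 6679.7929 + 8·36971.5984 = 302452.5801.
Posterior mean = (μ₀/σ₀² + n·x̄/σ²)/(1/σ₀² + n/σ²) = (σ²·μ₀ + σ₀²·n·x̄)/(σ² + n·σ₀²) = (6679.7929·693.98 + 36971.5984·5405.7)/302452.5801 = 204493012.147622/302452.5801 = 676.1159.

676.1159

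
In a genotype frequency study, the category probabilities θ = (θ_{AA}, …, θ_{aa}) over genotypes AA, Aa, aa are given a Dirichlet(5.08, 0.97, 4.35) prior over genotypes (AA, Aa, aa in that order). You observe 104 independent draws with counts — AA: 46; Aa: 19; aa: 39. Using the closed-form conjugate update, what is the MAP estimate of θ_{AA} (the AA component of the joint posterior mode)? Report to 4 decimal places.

The Dirichlet prior is conjugate to the Multinomial likelihood: each posterior αⱼ = prior αⱼ + observed count nⱼ.
Posterior concentration: (51.08, 19.97, 43.35), total = 114.40.
Joint mode component: (α_{AA}−1)/(Σα−K) = 50.08/111.40 = 0.4496.

0.4496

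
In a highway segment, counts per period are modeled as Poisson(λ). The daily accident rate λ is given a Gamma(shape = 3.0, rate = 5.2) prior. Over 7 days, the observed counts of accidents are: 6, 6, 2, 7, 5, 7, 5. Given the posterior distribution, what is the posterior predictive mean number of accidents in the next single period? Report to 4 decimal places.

3.3607

With a Gamma(shape α, rate β) prior, the Poisson likelihood is conjugate: the posterior is Gamma(α + ΣXᵢ, β + n).
Sum of counts S = 38 over n = 7 days.
Posterior: Gamma(α+S, β+n) = Gamma(3.0+38, 5.2+7) = Gamma(41.0, 12.2).
The predictive distribution for one future period is NegBinom with mean α/β = 3.3607.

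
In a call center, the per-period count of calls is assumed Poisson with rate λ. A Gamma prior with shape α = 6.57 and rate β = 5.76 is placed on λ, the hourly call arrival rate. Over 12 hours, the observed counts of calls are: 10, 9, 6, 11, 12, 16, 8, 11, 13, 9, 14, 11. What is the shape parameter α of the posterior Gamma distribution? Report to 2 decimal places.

With a Gamma(shape α, rate β) prior, the Poisson likelihood is conjugate: the posterior is Gamma(α + ΣXᵢ, β + n).
Sum of counts S = 130 over n = 12 hours.
Posterior: Gamma(α+S, β+n) = Gamma(6.57+130, 5.76+12) = Gamma(136.57, 17.76).
Posterior α = 136.57.

136.57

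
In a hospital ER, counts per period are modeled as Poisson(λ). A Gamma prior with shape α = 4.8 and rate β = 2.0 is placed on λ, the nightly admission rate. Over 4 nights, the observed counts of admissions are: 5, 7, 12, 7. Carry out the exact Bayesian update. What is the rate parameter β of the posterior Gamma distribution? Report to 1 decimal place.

With a Gamma(shape α, rate β) prior, the Poisson likelihood is conjugate: the posterior is Gamma(α + ΣXᵢ, β + n).
Sum of counts S = 31 over n = 4 nights.
Posterior: Gamma(α+S, β+n) = Gamma(4.8+31, 2.0+4) = Gamma(35.8, 6.0).
Posterior β = 6.0.

6.0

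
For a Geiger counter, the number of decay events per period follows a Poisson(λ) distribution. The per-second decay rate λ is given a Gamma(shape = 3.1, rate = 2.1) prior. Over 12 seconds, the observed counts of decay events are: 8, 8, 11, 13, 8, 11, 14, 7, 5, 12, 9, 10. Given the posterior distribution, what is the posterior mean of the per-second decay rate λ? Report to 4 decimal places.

With a Gamma(shape α, rate β) prior, the Poisson likelihood is conjugate: the posterior is Gamma(α + ΣXᵢ, β + n).
Sum of counts S = 116 over n = 12 seconds.
Posterior: Gamma(α+S, β+n) = Gamma(3.1+116, 2.1+12) = Gamma(119.1, 14.1).
Posterior mean = α/β = 119.1/14.1 = 8.4468.

8.4468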